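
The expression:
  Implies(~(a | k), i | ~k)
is always true.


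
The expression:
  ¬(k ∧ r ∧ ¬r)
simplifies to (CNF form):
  True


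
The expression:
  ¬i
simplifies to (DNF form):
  ¬i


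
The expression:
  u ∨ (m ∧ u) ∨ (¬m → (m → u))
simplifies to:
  True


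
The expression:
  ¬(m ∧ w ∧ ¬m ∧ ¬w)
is always true.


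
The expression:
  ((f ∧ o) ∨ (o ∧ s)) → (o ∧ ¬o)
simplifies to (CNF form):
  (¬f ∨ ¬o) ∧ (¬o ∨ ¬s)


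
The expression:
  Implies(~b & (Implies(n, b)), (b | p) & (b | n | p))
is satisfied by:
  {n: True, b: True, p: True}
  {n: True, b: True, p: False}
  {n: True, p: True, b: False}
  {n: True, p: False, b: False}
  {b: True, p: True, n: False}
  {b: True, p: False, n: False}
  {p: True, b: False, n: False}


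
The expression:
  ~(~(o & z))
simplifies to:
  o & z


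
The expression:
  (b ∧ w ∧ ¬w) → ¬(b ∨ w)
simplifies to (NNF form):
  True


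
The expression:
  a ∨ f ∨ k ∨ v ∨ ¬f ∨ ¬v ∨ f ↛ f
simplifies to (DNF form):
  True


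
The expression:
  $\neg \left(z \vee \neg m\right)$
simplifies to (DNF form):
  $m \wedge \neg z$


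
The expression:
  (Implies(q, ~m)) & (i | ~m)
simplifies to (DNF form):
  ~m | (i & ~q)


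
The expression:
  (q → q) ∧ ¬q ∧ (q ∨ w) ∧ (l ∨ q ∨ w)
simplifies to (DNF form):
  w ∧ ¬q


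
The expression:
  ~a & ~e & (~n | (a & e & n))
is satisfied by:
  {n: False, e: False, a: False}


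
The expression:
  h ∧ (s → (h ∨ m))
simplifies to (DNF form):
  h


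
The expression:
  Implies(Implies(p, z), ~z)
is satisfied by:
  {z: False}


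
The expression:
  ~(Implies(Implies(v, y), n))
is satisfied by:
  {y: True, n: False, v: False}
  {n: False, v: False, y: False}
  {y: True, v: True, n: False}


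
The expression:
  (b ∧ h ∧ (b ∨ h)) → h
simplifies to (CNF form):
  True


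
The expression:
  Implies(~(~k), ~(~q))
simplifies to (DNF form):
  q | ~k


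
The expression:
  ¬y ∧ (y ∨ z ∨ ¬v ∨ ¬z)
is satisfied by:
  {y: False}


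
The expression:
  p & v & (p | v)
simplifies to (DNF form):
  p & v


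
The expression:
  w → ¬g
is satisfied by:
  {w: False, g: False}
  {g: True, w: False}
  {w: True, g: False}


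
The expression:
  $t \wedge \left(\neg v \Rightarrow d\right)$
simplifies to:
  $t \wedge \left(d \vee v\right)$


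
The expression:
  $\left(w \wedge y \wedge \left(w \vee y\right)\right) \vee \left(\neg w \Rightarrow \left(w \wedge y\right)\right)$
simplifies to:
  $w$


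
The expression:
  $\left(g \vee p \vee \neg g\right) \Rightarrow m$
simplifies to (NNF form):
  $m$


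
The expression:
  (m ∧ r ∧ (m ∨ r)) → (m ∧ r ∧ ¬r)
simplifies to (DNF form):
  ¬m ∨ ¬r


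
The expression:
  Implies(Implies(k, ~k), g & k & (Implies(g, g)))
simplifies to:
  k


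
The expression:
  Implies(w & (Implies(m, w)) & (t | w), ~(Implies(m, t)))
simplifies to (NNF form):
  ~w | (m & ~t)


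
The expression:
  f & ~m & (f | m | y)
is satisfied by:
  {f: True, m: False}


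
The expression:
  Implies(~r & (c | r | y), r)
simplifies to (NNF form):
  r | (~c & ~y)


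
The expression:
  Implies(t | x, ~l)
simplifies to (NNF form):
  ~l | (~t & ~x)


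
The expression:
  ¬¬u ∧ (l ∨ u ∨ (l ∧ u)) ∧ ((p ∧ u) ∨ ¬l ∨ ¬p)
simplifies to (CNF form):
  u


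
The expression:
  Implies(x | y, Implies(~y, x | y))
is always true.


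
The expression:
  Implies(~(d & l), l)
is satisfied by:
  {l: True}


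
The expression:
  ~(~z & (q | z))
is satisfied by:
  {z: True, q: False}
  {q: False, z: False}
  {q: True, z: True}


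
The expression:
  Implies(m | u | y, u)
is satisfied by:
  {u: True, y: False, m: False}
  {u: True, m: True, y: False}
  {u: True, y: True, m: False}
  {u: True, m: True, y: True}
  {m: False, y: False, u: False}


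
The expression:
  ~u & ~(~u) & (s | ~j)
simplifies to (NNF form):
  False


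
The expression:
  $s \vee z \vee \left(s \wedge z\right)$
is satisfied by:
  {z: True, s: True}
  {z: True, s: False}
  {s: True, z: False}


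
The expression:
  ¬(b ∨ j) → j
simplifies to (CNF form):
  b ∨ j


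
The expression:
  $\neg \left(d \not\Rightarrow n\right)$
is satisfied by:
  {n: True, d: False}
  {d: False, n: False}
  {d: True, n: True}


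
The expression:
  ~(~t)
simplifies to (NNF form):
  t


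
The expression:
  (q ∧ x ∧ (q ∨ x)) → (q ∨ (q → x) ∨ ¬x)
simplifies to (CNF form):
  True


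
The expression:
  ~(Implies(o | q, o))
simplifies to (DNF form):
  q & ~o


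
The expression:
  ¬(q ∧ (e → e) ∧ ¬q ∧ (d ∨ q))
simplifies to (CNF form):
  True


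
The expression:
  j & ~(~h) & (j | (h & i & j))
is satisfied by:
  {h: True, j: True}


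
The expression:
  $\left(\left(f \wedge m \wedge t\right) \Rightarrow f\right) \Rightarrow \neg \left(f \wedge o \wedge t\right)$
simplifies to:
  $\neg f \vee \neg o \vee \neg t$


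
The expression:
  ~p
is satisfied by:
  {p: False}


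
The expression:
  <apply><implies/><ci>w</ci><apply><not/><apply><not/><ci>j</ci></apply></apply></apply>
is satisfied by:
  {j: True, w: False}
  {w: False, j: False}
  {w: True, j: True}


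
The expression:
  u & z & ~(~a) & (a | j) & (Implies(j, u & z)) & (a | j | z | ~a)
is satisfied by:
  {a: True, z: True, u: True}


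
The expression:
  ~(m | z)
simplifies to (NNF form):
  ~m & ~z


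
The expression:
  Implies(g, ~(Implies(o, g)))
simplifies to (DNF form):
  ~g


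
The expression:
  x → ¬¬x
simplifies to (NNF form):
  True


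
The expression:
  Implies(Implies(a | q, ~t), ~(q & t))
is always true.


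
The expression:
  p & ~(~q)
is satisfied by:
  {p: True, q: True}


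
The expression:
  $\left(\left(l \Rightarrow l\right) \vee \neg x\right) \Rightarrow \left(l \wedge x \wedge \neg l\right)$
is never true.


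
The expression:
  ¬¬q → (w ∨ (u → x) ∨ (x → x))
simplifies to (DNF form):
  True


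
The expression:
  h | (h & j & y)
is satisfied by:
  {h: True}


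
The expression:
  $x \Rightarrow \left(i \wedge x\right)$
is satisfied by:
  {i: True, x: False}
  {x: False, i: False}
  {x: True, i: True}


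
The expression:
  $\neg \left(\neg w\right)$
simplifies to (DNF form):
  $w$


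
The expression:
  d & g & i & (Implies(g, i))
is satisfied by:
  {i: True, d: True, g: True}


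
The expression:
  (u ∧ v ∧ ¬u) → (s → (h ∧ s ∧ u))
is always true.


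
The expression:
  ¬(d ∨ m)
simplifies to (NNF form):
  ¬d ∧ ¬m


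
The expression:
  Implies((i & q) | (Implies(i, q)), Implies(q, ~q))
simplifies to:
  ~q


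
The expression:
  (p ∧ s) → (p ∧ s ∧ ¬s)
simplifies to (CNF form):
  ¬p ∨ ¬s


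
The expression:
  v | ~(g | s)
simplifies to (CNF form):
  (v | ~g) & (v | ~s)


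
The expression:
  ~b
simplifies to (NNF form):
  ~b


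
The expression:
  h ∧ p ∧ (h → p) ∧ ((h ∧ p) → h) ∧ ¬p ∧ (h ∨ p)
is never true.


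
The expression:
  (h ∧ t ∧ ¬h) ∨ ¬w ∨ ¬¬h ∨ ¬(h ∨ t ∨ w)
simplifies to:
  h ∨ ¬w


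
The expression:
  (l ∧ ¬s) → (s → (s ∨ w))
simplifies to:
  True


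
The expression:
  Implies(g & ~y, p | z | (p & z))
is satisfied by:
  {y: True, z: True, p: True, g: False}
  {y: True, z: True, g: False, p: False}
  {y: True, p: True, g: False, z: False}
  {y: True, g: False, p: False, z: False}
  {z: True, p: True, g: False, y: False}
  {z: True, g: False, p: False, y: False}
  {p: True, z: False, g: False, y: False}
  {z: False, g: False, p: False, y: False}
  {z: True, y: True, g: True, p: True}
  {z: True, y: True, g: True, p: False}
  {y: True, g: True, p: True, z: False}
  {y: True, g: True, z: False, p: False}
  {p: True, g: True, z: True, y: False}
  {g: True, z: True, y: False, p: False}
  {g: True, p: True, y: False, z: False}


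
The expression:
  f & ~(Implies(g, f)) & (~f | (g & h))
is never true.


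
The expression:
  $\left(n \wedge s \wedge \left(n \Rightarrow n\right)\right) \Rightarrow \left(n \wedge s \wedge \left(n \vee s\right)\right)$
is always true.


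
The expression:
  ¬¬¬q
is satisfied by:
  {q: False}


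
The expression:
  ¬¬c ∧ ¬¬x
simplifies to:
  c ∧ x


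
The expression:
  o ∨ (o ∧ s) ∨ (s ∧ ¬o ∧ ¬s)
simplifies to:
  o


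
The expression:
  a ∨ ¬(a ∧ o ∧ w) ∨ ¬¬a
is always true.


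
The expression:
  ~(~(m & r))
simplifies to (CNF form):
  m & r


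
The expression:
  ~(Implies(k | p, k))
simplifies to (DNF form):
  p & ~k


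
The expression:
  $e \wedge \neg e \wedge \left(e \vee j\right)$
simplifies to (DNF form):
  $\text{False}$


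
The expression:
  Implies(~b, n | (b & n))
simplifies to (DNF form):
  b | n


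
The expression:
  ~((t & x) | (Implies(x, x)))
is never true.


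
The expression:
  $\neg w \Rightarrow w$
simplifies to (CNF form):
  $w$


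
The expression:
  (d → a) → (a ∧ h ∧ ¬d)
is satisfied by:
  {d: True, h: True, a: False}
  {d: True, h: False, a: False}
  {a: True, h: True, d: False}


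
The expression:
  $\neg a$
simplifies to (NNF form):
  $\neg a$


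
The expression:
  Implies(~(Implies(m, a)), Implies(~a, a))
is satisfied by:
  {a: True, m: False}
  {m: False, a: False}
  {m: True, a: True}


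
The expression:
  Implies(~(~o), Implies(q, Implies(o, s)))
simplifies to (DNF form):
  s | ~o | ~q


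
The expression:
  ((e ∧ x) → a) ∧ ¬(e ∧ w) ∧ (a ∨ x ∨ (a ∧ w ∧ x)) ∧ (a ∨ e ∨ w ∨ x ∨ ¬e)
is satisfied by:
  {a: True, x: True, w: False, e: False}
  {a: True, w: False, x: False, e: False}
  {a: True, x: True, w: True, e: False}
  {a: True, w: True, x: False, e: False}
  {x: True, a: False, w: False, e: False}
  {x: True, w: True, a: False, e: False}
  {e: True, x: True, a: True, w: False}
  {e: True, a: True, w: False, x: False}


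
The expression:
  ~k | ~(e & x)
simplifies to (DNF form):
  ~e | ~k | ~x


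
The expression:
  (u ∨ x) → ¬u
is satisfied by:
  {u: False}


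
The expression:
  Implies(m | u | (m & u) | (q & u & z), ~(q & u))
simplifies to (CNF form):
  ~q | ~u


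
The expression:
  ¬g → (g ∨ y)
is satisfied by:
  {y: True, g: True}
  {y: True, g: False}
  {g: True, y: False}


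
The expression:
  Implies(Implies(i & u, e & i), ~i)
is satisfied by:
  {u: True, e: False, i: False}
  {e: False, i: False, u: False}
  {u: True, e: True, i: False}
  {e: True, u: False, i: False}
  {i: True, u: True, e: False}


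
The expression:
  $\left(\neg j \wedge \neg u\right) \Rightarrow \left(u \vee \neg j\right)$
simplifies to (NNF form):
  $\text{True}$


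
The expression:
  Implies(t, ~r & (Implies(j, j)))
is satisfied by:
  {t: False, r: False}
  {r: True, t: False}
  {t: True, r: False}


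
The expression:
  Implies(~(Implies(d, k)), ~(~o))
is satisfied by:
  {k: True, o: True, d: False}
  {k: True, o: False, d: False}
  {o: True, k: False, d: False}
  {k: False, o: False, d: False}
  {k: True, d: True, o: True}
  {k: True, d: True, o: False}
  {d: True, o: True, k: False}


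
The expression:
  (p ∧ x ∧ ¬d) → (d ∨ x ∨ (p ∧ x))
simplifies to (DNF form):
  True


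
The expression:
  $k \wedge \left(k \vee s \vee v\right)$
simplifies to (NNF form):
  $k$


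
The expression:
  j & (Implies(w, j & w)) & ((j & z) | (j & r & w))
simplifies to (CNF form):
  j & (r | z) & (w | z)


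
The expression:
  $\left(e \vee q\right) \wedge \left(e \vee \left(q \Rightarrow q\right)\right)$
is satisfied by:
  {q: True, e: True}
  {q: True, e: False}
  {e: True, q: False}


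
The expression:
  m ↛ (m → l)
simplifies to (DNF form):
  m ∧ ¬l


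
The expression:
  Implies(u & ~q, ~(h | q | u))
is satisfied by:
  {q: True, u: False}
  {u: False, q: False}
  {u: True, q: True}


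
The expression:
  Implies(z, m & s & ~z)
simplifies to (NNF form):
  ~z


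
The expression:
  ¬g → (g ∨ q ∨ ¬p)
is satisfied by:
  {q: True, g: True, p: False}
  {q: True, p: False, g: False}
  {g: True, p: False, q: False}
  {g: False, p: False, q: False}
  {q: True, g: True, p: True}
  {q: True, p: True, g: False}
  {g: True, p: True, q: False}


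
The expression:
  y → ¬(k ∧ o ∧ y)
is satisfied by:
  {k: False, o: False, y: False}
  {y: True, k: False, o: False}
  {o: True, k: False, y: False}
  {y: True, o: True, k: False}
  {k: True, y: False, o: False}
  {y: True, k: True, o: False}
  {o: True, k: True, y: False}


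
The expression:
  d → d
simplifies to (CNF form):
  True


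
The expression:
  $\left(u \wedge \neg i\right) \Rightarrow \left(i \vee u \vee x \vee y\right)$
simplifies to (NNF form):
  $\text{True}$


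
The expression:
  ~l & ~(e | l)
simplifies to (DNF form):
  ~e & ~l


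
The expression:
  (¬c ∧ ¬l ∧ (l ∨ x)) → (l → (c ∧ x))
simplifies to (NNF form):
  True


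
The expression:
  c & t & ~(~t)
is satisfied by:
  {t: True, c: True}


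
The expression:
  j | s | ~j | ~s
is always true.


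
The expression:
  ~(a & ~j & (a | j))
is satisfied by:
  {j: True, a: False}
  {a: False, j: False}
  {a: True, j: True}


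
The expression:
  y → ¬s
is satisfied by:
  {s: False, y: False}
  {y: True, s: False}
  {s: True, y: False}


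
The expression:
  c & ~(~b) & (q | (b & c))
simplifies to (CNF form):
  b & c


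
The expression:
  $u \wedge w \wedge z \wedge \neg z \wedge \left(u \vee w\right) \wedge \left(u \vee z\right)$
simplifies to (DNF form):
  $\text{False}$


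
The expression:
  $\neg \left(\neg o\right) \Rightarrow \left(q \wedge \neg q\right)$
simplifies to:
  $\neg o$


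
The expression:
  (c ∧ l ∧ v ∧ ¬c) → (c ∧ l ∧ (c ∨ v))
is always true.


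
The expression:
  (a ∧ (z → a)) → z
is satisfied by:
  {z: True, a: False}
  {a: False, z: False}
  {a: True, z: True}


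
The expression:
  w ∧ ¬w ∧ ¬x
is never true.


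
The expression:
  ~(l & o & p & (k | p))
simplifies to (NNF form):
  ~l | ~o | ~p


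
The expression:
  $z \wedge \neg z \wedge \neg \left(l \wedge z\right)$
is never true.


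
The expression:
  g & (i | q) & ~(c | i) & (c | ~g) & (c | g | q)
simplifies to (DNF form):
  False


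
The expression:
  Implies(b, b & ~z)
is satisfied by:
  {z: False, b: False}
  {b: True, z: False}
  {z: True, b: False}


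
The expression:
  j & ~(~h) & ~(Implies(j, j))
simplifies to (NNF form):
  False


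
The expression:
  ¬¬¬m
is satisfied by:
  {m: False}


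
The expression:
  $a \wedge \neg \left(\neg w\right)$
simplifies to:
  $a \wedge w$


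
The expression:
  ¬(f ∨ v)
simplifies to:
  ¬f ∧ ¬v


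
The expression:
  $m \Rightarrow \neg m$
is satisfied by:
  {m: False}


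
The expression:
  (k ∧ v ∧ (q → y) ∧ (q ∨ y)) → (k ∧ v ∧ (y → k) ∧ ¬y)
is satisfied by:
  {k: False, y: False, v: False}
  {v: True, k: False, y: False}
  {y: True, k: False, v: False}
  {v: True, y: True, k: False}
  {k: True, v: False, y: False}
  {v: True, k: True, y: False}
  {y: True, k: True, v: False}


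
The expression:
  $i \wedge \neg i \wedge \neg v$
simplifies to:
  $\text{False}$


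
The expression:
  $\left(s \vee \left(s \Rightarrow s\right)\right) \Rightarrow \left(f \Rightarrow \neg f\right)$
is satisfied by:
  {f: False}


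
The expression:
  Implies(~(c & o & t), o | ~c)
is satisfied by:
  {o: True, c: False}
  {c: False, o: False}
  {c: True, o: True}


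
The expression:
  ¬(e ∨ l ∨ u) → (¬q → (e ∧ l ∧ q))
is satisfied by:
  {u: True, q: True, l: True, e: True}
  {u: True, q: True, l: True, e: False}
  {u: True, q: True, e: True, l: False}
  {u: True, q: True, e: False, l: False}
  {u: True, l: True, e: True, q: False}
  {u: True, l: True, e: False, q: False}
  {u: True, l: False, e: True, q: False}
  {u: True, l: False, e: False, q: False}
  {q: True, l: True, e: True, u: False}
  {q: True, l: True, e: False, u: False}
  {q: True, e: True, l: False, u: False}
  {q: True, e: False, l: False, u: False}
  {l: True, e: True, q: False, u: False}
  {l: True, q: False, e: False, u: False}
  {e: True, q: False, l: False, u: False}


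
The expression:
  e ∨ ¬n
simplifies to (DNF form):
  e ∨ ¬n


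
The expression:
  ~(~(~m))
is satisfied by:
  {m: False}


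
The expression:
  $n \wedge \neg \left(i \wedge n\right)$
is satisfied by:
  {n: True, i: False}


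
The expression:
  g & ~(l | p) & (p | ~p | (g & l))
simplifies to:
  g & ~l & ~p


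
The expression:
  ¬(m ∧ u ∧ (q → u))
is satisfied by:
  {u: False, m: False}
  {m: True, u: False}
  {u: True, m: False}


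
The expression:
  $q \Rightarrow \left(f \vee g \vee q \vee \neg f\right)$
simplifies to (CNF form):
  $\text{True}$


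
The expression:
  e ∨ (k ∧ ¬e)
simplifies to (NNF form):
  e ∨ k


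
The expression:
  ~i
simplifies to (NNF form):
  ~i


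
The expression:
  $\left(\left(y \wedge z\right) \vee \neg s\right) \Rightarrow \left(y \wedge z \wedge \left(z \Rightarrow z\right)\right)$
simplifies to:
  $s \vee \left(y \wedge z\right)$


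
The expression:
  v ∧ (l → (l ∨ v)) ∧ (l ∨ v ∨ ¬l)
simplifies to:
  v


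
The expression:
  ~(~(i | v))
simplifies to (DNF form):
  i | v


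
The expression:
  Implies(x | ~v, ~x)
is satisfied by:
  {x: False}


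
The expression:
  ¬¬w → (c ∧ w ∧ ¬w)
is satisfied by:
  {w: False}


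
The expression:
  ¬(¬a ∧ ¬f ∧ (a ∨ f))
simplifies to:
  True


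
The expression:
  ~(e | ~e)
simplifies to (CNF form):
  False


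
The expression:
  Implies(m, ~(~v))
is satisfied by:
  {v: True, m: False}
  {m: False, v: False}
  {m: True, v: True}


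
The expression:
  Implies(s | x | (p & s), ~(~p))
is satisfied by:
  {p: True, x: False, s: False}
  {p: True, s: True, x: False}
  {p: True, x: True, s: False}
  {p: True, s: True, x: True}
  {s: False, x: False, p: False}


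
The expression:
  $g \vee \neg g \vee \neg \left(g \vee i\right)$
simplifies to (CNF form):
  $\text{True}$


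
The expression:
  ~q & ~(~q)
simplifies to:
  False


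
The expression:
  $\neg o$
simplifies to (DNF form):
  $\neg o$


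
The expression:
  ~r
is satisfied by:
  {r: False}


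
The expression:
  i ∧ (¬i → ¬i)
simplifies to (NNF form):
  i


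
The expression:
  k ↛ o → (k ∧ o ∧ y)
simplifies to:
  o ∨ ¬k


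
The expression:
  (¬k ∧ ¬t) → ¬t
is always true.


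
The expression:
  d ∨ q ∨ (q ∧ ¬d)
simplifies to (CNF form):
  d ∨ q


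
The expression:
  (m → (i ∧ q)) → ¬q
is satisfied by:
  {m: True, i: False, q: False}
  {i: False, q: False, m: False}
  {m: True, i: True, q: False}
  {i: True, m: False, q: False}
  {q: True, m: True, i: False}


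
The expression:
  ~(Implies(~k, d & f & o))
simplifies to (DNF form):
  (~d & ~k) | (~f & ~k) | (~k & ~o)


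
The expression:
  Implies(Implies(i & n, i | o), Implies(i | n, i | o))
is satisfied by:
  {i: True, o: True, n: False}
  {i: True, o: False, n: False}
  {o: True, i: False, n: False}
  {i: False, o: False, n: False}
  {i: True, n: True, o: True}
  {i: True, n: True, o: False}
  {n: True, o: True, i: False}


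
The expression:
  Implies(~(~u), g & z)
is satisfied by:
  {g: True, z: True, u: False}
  {g: True, z: False, u: False}
  {z: True, g: False, u: False}
  {g: False, z: False, u: False}
  {g: True, u: True, z: True}


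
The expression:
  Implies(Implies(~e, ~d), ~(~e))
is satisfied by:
  {d: True, e: True}
  {d: True, e: False}
  {e: True, d: False}


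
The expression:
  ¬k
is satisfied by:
  {k: False}


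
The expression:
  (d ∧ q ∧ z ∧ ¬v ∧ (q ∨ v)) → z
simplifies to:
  True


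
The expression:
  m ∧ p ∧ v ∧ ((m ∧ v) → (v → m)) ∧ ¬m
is never true.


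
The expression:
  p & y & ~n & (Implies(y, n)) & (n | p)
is never true.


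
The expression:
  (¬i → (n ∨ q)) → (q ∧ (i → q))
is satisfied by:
  {q: True, i: False, n: False}
  {n: True, q: True, i: False}
  {q: True, i: True, n: False}
  {n: True, q: True, i: True}
  {n: False, i: False, q: False}


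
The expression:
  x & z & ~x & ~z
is never true.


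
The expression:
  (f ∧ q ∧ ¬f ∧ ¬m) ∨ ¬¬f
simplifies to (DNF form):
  f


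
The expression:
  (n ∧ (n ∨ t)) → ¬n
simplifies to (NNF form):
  ¬n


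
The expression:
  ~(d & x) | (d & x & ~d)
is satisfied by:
  {d: False, x: False}
  {x: True, d: False}
  {d: True, x: False}


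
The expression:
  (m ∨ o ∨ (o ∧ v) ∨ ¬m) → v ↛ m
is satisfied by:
  {v: True, m: False}


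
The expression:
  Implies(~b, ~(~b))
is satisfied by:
  {b: True}


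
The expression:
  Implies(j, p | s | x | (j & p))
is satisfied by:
  {x: True, p: True, s: True, j: False}
  {x: True, p: True, s: False, j: False}
  {x: True, s: True, p: False, j: False}
  {x: True, s: False, p: False, j: False}
  {p: True, s: True, x: False, j: False}
  {p: True, s: False, x: False, j: False}
  {s: True, x: False, p: False, j: False}
  {s: False, x: False, p: False, j: False}
  {j: True, x: True, p: True, s: True}
  {j: True, x: True, p: True, s: False}
  {j: True, x: True, s: True, p: False}
  {j: True, x: True, s: False, p: False}
  {j: True, p: True, s: True, x: False}
  {j: True, p: True, s: False, x: False}
  {j: True, s: True, p: False, x: False}


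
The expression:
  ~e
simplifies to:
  ~e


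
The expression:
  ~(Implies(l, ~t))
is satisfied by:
  {t: True, l: True}


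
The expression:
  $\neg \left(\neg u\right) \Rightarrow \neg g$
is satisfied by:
  {g: False, u: False}
  {u: True, g: False}
  {g: True, u: False}


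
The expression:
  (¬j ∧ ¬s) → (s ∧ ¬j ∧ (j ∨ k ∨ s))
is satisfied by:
  {s: True, j: True}
  {s: True, j: False}
  {j: True, s: False}


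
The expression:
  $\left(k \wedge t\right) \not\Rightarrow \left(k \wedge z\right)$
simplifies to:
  $k \wedge t \wedge \neg z$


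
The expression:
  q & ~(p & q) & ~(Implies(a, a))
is never true.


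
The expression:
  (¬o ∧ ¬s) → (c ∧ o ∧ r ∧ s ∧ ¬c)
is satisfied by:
  {o: True, s: True}
  {o: True, s: False}
  {s: True, o: False}


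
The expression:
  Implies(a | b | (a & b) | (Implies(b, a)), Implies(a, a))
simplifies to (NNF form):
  True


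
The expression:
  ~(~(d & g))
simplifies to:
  d & g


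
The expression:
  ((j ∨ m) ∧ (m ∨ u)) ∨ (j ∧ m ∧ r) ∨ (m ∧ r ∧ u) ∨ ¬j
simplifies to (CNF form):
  m ∨ u ∨ ¬j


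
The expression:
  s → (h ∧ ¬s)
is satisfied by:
  {s: False}


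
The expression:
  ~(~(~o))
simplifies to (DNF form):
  ~o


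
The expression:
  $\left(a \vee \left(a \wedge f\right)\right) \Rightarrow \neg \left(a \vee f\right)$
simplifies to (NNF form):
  $\neg a$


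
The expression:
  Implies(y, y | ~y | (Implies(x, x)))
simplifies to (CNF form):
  True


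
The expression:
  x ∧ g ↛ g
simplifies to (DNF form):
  False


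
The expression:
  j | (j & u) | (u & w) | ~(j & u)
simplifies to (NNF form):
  True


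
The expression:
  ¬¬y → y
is always true.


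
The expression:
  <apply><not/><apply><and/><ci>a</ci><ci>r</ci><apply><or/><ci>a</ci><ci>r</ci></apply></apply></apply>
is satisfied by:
  {a: False, r: False}
  {r: True, a: False}
  {a: True, r: False}


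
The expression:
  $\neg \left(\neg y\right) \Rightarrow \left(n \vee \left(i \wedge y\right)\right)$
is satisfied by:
  {i: True, n: True, y: False}
  {i: True, y: False, n: False}
  {n: True, y: False, i: False}
  {n: False, y: False, i: False}
  {i: True, n: True, y: True}
  {i: True, y: True, n: False}
  {n: True, y: True, i: False}


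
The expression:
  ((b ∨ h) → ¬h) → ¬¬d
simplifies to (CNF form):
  d ∨ h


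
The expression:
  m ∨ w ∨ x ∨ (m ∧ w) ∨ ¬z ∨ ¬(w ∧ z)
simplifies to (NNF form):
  True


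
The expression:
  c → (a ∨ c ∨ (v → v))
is always true.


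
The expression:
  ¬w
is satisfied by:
  {w: False}


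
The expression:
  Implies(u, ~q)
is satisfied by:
  {u: False, q: False}
  {q: True, u: False}
  {u: True, q: False}


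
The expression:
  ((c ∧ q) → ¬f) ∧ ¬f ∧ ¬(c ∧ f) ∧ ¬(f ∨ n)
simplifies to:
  ¬f ∧ ¬n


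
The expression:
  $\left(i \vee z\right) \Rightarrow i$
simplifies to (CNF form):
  $i \vee \neg z$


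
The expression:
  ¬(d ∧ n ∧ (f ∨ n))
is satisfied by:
  {d: False, n: False}
  {n: True, d: False}
  {d: True, n: False}


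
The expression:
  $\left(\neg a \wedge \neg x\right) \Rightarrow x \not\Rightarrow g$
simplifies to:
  $a \vee x$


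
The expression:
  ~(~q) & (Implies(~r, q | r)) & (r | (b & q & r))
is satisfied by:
  {r: True, q: True}


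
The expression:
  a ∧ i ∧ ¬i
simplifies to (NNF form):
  False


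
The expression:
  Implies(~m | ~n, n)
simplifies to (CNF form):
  n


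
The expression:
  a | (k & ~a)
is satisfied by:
  {a: True, k: True}
  {a: True, k: False}
  {k: True, a: False}


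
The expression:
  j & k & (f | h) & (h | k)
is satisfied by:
  {k: True, j: True, h: True, f: True}
  {k: True, j: True, h: True, f: False}
  {k: True, j: True, f: True, h: False}


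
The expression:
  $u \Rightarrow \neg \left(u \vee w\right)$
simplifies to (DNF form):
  $\neg u$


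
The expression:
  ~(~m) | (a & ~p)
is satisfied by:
  {m: True, a: True, p: False}
  {m: True, a: False, p: False}
  {m: True, p: True, a: True}
  {m: True, p: True, a: False}
  {a: True, p: False, m: False}


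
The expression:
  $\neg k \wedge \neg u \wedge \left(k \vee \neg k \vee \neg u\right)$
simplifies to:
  $\neg k \wedge \neg u$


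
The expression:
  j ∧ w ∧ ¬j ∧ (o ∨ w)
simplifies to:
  False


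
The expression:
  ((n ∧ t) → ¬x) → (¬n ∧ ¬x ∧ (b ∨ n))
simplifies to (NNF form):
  (b ∨ n) ∧ (n ∨ ¬x) ∧ (t ∨ ¬x) ∧ (x ∨ ¬n)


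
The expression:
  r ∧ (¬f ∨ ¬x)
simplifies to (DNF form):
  (r ∧ ¬f) ∨ (r ∧ ¬x)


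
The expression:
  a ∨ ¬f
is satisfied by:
  {a: True, f: False}
  {f: False, a: False}
  {f: True, a: True}


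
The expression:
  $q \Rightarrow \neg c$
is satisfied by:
  {c: False, q: False}
  {q: True, c: False}
  {c: True, q: False}


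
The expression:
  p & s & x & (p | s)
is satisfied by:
  {p: True, s: True, x: True}


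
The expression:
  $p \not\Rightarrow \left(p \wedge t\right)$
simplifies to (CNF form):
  $p \wedge \neg t$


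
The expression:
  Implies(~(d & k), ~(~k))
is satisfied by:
  {k: True}


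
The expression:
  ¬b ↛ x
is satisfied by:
  {x: False, b: False}


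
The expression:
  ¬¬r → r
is always true.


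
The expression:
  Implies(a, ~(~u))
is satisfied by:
  {u: True, a: False}
  {a: False, u: False}
  {a: True, u: True}


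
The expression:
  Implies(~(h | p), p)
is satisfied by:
  {p: True, h: True}
  {p: True, h: False}
  {h: True, p: False}


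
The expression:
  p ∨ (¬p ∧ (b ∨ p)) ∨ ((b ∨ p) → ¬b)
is always true.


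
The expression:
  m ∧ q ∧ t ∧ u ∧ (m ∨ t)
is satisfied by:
  {t: True, m: True, u: True, q: True}


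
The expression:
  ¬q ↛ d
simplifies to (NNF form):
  d ∨ ¬q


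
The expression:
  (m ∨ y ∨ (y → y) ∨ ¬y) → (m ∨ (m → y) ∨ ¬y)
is always true.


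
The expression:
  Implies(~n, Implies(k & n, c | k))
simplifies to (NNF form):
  True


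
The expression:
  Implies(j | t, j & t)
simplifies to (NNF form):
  (j & t) | (~j & ~t)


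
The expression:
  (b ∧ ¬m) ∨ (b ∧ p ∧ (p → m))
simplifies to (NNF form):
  b ∧ (p ∨ ¬m)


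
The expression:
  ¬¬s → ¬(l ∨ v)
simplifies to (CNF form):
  (¬l ∨ ¬s) ∧ (¬s ∨ ¬v)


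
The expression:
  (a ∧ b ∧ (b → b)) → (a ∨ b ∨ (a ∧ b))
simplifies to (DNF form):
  True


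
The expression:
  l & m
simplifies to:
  l & m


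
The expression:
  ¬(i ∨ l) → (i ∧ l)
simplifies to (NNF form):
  i ∨ l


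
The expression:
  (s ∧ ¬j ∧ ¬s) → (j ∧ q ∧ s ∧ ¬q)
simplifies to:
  True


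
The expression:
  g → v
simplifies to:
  v ∨ ¬g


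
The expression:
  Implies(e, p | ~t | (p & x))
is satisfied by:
  {p: True, e: False, t: False}
  {e: False, t: False, p: False}
  {p: True, t: True, e: False}
  {t: True, e: False, p: False}
  {p: True, e: True, t: False}
  {e: True, p: False, t: False}
  {p: True, t: True, e: True}


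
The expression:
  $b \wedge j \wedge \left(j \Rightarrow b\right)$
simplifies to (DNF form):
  $b \wedge j$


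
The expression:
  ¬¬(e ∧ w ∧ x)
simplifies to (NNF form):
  e ∧ w ∧ x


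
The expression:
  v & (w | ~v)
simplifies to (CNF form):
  v & w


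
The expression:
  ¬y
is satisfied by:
  {y: False}


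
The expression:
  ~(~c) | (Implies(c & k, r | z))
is always true.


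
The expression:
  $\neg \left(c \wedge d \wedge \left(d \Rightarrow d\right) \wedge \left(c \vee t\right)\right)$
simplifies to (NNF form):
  $\neg c \vee \neg d$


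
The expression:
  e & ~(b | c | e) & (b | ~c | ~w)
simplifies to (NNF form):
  False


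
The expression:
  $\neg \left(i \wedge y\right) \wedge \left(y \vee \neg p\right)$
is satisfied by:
  {i: False, p: False, y: False}
  {y: True, i: False, p: False}
  {y: True, p: True, i: False}
  {i: True, p: False, y: False}


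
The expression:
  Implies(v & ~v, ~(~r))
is always true.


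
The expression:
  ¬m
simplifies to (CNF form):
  ¬m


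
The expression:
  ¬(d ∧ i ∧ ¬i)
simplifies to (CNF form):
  True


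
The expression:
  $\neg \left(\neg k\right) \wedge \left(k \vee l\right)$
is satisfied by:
  {k: True}


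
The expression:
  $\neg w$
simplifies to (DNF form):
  $\neg w$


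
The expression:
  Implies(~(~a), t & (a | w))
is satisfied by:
  {t: True, a: False}
  {a: False, t: False}
  {a: True, t: True}


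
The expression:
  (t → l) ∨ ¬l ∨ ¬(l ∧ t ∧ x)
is always true.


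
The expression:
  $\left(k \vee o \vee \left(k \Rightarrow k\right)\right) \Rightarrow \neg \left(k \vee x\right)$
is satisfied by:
  {x: False, k: False}


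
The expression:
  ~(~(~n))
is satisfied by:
  {n: False}


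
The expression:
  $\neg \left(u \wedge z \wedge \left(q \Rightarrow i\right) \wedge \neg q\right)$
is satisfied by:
  {q: True, u: False, z: False}
  {u: False, z: False, q: False}
  {q: True, z: True, u: False}
  {z: True, u: False, q: False}
  {q: True, u: True, z: False}
  {u: True, q: False, z: False}
  {q: True, z: True, u: True}


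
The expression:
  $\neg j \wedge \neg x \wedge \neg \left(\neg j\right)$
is never true.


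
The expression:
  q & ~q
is never true.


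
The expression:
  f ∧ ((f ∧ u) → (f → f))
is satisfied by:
  {f: True}


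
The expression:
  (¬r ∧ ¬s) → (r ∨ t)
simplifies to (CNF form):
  r ∨ s ∨ t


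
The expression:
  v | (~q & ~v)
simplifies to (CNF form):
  v | ~q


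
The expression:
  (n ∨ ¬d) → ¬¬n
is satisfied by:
  {n: True, d: True}
  {n: True, d: False}
  {d: True, n: False}


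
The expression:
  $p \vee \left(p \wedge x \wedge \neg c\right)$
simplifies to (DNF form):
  $p$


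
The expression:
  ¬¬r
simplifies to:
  r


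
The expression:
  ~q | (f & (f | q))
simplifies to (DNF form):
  f | ~q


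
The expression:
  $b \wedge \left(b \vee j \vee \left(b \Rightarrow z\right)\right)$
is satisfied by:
  {b: True}


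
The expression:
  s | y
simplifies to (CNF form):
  s | y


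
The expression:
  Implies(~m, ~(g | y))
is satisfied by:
  {m: True, g: False, y: False}
  {y: True, m: True, g: False}
  {m: True, g: True, y: False}
  {y: True, m: True, g: True}
  {y: False, g: False, m: False}


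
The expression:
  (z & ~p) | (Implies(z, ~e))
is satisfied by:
  {p: False, e: False, z: False}
  {z: True, p: False, e: False}
  {e: True, p: False, z: False}
  {z: True, e: True, p: False}
  {p: True, z: False, e: False}
  {z: True, p: True, e: False}
  {e: True, p: True, z: False}


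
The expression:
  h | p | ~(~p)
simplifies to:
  h | p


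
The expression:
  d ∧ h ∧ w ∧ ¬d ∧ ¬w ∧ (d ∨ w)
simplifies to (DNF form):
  False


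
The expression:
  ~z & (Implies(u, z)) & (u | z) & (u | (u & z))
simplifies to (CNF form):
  False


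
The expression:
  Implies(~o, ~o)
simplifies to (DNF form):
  True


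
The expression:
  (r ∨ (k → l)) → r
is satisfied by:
  {r: True, k: True, l: False}
  {r: True, k: False, l: False}
  {r: True, l: True, k: True}
  {r: True, l: True, k: False}
  {k: True, l: False, r: False}


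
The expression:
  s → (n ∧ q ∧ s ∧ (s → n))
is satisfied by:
  {n: True, q: True, s: False}
  {n: True, q: False, s: False}
  {q: True, n: False, s: False}
  {n: False, q: False, s: False}
  {n: True, s: True, q: True}


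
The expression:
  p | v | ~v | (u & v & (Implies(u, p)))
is always true.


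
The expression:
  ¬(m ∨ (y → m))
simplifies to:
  y ∧ ¬m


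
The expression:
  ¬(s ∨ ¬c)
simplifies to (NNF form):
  c ∧ ¬s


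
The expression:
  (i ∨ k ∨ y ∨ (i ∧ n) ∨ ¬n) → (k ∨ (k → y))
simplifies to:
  True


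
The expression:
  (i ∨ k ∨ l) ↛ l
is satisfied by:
  {i: True, k: True, l: False}
  {i: True, l: False, k: False}
  {k: True, l: False, i: False}


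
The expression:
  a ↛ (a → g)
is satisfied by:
  {a: True, g: False}


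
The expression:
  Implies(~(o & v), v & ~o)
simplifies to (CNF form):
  v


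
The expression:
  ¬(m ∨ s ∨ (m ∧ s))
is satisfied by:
  {s: False, m: False}


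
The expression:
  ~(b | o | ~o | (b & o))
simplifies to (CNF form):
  False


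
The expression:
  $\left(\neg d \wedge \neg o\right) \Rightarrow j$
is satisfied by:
  {d: True, o: True, j: True}
  {d: True, o: True, j: False}
  {d: True, j: True, o: False}
  {d: True, j: False, o: False}
  {o: True, j: True, d: False}
  {o: True, j: False, d: False}
  {j: True, o: False, d: False}


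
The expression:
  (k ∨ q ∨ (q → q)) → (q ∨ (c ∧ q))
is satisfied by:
  {q: True}


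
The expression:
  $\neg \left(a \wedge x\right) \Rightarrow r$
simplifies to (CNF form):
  $\left(a \vee r\right) \wedge \left(r \vee x\right)$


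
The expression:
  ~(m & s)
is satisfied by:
  {s: False, m: False}
  {m: True, s: False}
  {s: True, m: False}


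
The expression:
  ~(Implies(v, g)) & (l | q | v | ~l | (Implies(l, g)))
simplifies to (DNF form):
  v & ~g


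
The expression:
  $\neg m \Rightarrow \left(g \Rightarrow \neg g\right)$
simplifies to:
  $m \vee \neg g$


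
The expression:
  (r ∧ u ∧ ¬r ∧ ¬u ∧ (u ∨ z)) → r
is always true.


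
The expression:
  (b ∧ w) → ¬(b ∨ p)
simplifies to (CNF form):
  ¬b ∨ ¬w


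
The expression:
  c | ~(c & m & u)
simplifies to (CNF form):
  True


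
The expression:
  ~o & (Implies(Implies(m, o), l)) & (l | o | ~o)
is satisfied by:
  {m: True, l: True, o: False}
  {m: True, o: False, l: False}
  {l: True, o: False, m: False}


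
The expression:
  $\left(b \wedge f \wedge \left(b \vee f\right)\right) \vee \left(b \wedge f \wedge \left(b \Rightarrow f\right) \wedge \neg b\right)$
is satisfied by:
  {b: True, f: True}


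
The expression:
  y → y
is always true.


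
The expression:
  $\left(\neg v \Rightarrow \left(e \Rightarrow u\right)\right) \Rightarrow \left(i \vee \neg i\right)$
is always true.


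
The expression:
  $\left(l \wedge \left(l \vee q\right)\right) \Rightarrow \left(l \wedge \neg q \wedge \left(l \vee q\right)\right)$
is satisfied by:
  {l: False, q: False}
  {q: True, l: False}
  {l: True, q: False}


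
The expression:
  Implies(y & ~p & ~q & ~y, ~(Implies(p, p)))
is always true.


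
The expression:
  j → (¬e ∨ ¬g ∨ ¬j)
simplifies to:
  ¬e ∨ ¬g ∨ ¬j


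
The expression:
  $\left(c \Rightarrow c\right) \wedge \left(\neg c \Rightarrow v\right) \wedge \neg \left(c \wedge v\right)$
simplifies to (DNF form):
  $\left(c \wedge \neg v\right) \vee \left(v \wedge \neg c\right)$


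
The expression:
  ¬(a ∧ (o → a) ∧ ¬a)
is always true.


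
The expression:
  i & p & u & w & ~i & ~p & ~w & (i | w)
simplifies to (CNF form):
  False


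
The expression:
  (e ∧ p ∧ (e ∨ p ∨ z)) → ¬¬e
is always true.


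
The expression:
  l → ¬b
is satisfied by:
  {l: False, b: False}
  {b: True, l: False}
  {l: True, b: False}


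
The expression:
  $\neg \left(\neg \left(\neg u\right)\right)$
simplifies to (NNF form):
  $\neg u$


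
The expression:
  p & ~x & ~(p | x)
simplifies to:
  False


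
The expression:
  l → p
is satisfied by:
  {p: True, l: False}
  {l: False, p: False}
  {l: True, p: True}


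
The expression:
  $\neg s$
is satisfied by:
  {s: False}


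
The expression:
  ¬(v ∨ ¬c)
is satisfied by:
  {c: True, v: False}


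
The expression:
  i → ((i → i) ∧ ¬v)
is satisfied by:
  {v: False, i: False}
  {i: True, v: False}
  {v: True, i: False}


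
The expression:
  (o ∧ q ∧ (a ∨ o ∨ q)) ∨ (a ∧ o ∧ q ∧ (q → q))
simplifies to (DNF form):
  o ∧ q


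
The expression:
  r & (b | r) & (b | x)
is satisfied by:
  {r: True, b: True, x: True}
  {r: True, b: True, x: False}
  {r: True, x: True, b: False}


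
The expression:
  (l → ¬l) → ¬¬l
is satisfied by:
  {l: True}


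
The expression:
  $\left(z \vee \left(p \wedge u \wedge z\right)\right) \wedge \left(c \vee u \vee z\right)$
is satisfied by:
  {z: True}


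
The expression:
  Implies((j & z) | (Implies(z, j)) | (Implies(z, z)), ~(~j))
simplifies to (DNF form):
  j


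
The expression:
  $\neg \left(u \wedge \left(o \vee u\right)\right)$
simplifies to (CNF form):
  $\neg u$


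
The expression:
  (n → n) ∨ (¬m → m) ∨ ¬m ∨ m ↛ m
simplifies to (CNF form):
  True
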